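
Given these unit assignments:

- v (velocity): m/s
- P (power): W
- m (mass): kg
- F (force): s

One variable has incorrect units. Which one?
F

The variable F (force) should have units N, not s.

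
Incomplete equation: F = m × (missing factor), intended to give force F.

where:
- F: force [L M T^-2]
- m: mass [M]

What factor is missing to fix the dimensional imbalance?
a (acceleration), dimensions [L T^-2]

F has dimensions [L M T^-2] and m has dimensions [M].
The missing factor must have dimensions [L M T^-2] / [M] = [L T^-2], i.e. acceleration (a).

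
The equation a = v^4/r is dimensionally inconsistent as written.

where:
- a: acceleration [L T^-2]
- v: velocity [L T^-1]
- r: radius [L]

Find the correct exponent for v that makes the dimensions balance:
The exponent of v should be 2: a = v^2/r

The LHS a has dimensions [L T^-2]; v has dimensions [L T^-1].
As written, the RHS v^4/r (exponent 4 on v) has dimensions [L^3 T^-4], which does not match.
With exponent 2, the RHS v^2/r has dimensions [L T^-2], matching the LHS.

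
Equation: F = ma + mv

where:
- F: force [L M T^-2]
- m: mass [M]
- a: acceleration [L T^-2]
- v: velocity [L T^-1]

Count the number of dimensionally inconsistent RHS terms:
1

LHS F: [L M T^-2]
- ma: [L M T^-2] ✓
- mv: [L M T^-1] ✗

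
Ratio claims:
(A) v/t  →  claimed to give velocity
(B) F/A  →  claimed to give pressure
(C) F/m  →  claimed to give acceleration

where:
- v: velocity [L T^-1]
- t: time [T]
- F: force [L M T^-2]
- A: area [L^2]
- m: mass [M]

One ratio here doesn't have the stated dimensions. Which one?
(A) v/t does not give velocity

(A) v/t: [L T^-2] ≠ velocity [L T^-1] ✗
(B) F/A: [L^-1 M T^-2] = pressure [L^-1 M T^-2] ✓
(C) F/m: [L T^-2] = acceleration [L T^-2] ✓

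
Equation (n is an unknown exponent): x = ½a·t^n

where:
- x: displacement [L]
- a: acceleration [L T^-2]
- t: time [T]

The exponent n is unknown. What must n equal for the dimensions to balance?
n = 2

x has dimensions [L]; t has dimensions [T].
The rest of the RHS has dimensions [L T^-2], so t^n must supply [T^2].
With n = 2: ½a·t^2 has dimensions [L], matching the LHS ✓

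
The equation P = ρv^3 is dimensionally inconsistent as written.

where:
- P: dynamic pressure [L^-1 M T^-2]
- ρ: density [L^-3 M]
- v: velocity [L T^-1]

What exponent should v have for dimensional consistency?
The exponent of v should be 2: P = ρv^2

The LHS P has dimensions [L^-1 M T^-2]; v has dimensions [L T^-1].
As written, the RHS ρv^3 (exponent 3 on v) has dimensions [M T^-3], which does not match.
With exponent 2, the RHS ρv^2 has dimensions [L^-1 M T^-2], matching the LHS.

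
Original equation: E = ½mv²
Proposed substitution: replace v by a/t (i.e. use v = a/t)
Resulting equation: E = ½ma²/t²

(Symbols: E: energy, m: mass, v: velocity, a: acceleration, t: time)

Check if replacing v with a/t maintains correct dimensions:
No

[v] = [L T^-1] and [a/t] = [L T^-3]. These differ, so the substitution replaces a quantity by one of different dimensions and the result E = ½ma²/t² has LHS [L^2 M T^-2] vs RHS [L^2 M T^-6] — inconsistent.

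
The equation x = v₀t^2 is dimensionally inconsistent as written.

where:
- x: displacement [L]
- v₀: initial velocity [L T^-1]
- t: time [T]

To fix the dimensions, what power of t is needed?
The exponent of t should be 1: x = v₀t

The LHS x has dimensions [L]; t has dimensions [T].
As written, the RHS v₀t^2 (exponent 2 on t) has dimensions [L T], which does not match.
With exponent 1, the RHS v₀t has dimensions [L], matching the LHS.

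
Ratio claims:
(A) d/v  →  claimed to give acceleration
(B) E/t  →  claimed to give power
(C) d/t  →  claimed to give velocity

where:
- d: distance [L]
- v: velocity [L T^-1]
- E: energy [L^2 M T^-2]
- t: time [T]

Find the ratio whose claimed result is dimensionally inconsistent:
(A) d/v does not give acceleration

(A) d/v: [T] ≠ acceleration [L T^-2] ✗
(B) E/t: [L^2 M T^-3] = power [L^2 M T^-3] ✓
(C) d/t: [L T^-1] = velocity [L T^-1] ✓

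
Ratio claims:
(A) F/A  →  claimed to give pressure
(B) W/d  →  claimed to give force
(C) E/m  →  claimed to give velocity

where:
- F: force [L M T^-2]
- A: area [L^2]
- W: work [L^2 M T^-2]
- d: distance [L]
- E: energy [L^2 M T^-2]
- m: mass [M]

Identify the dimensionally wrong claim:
(C) E/m does not give velocity

(A) F/A: [L^-1 M T^-2] = pressure [L^-1 M T^-2] ✓
(B) W/d: [L M T^-2] = force [L M T^-2] ✓
(C) E/m: [L^2 T^-2] ≠ velocity [L T^-1] ✗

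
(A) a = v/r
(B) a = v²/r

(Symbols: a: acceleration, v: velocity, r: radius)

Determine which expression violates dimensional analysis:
(A)

(A) a = v/r: LHS [L T^-2], RHS [T^-1] ✗
(B) a = v²/r: LHS [L T^-2], RHS [L T^-2] ✓

Expression (A) a = v/r is dimensionally incorrect.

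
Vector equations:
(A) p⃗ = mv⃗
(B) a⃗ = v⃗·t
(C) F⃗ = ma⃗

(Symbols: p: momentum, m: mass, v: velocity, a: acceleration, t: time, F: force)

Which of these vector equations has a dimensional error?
(B) a⃗ = v⃗·t

(A) p⃗ = mv⃗: LHS [L M T^-1], RHS [L M T^-1] ✓ — mass (scalar) times velocity (vector)
(B) a⃗ = v⃗·t: LHS [L T^-2], RHS [L] ✗ — acceleration is velocity per time; should be v⃗/t
(C) F⃗ = ma⃗: LHS [L M T^-2], RHS [L M T^-2] ✓ — Force and acceleration are vectors, mass is a scalar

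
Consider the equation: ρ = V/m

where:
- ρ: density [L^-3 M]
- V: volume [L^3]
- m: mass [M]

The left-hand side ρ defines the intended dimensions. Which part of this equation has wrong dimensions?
The right-hand side term V/m

ρ has dimensions [L^-3 M], but V/m has dimensions [L^3 M^-1], so the term V/m is dimensionally wrong for ρ.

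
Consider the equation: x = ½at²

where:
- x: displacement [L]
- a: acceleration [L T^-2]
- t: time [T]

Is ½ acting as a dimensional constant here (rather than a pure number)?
No

x has dimensions [L] and at² already has dimensions [L], so the equation balances without ½ contributing any dimensions. ½ is a pure (dimensionless) number; changing or removing it would not affect dimensional consistency.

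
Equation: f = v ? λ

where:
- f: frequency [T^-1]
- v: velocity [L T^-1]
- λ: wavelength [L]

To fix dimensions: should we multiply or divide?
division (÷): f = v ÷ λ

f [T^-1]; v [L T^-1]; λ [L].
v × λ → [L^2 T^-1] ✗
v ÷ λ → [T^-1] ✓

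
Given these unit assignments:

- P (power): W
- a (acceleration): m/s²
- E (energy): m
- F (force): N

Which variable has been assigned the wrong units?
E

The variable E (energy) should have units J, not m.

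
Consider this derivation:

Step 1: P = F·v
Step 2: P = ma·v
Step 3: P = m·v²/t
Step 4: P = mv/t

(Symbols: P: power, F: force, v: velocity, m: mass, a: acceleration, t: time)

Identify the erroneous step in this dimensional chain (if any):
Step 4

Step 1: P = F·v → LHS [L^2 M T^-3], RHS [L^2 M T^-3] ✓
Step 2: P = ma·v → LHS [L^2 M T^-3], RHS [L^2 M T^-3] ✓
Step 3: P = m·v²/t → LHS [L^2 M T^-3], RHS [L^2 M T^-3] ✓
Step 4: P = mv/t → LHS [L^2 M T^-3], RHS [L M T^-2] ✗

The first dimensional inconsistency appears in step 4: P = mv/t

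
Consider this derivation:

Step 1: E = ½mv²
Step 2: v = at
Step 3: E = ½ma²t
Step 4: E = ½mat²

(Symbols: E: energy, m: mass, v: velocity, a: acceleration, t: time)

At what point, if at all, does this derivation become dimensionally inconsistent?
Step 3

Step 1: E = ½mv² → LHS [L^2 M T^-2], RHS [L^2 M T^-2] ✓
Step 2: v = at → LHS [L T^-1], RHS [L T^-1] ✓
Step 3: E = ½ma²t → LHS [L^2 M T^-2], RHS [L^2 M T^-3] ✗

The first dimensional inconsistency appears in step 3: E = ½ma²t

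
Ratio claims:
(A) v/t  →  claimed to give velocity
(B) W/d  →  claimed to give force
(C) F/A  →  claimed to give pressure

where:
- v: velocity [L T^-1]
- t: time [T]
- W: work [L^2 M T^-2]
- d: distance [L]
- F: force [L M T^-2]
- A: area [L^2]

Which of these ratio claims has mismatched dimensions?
(A) v/t does not give velocity

(A) v/t: [L T^-2] ≠ velocity [L T^-1] ✗
(B) W/d: [L M T^-2] = force [L M T^-2] ✓
(C) F/A: [L^-1 M T^-2] = pressure [L^-1 M T^-2] ✓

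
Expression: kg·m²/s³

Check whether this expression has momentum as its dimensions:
No

The expression kg·m²/s³ has dimensions [L^2 M T^-3], but momentum has dimensions [L M T^-1].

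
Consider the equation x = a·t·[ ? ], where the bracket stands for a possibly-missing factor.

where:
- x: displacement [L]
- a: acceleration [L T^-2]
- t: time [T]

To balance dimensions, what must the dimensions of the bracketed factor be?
[T] — time (e.g. t)

x has dimensions [L]; a·t has dimensions [L T^-1].
The bracketed factor must supply [L] / [L T^-1] = [T].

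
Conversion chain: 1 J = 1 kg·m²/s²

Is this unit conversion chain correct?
The chain is correct (no errors).

Correct: Joule is defined as kg·m²/s²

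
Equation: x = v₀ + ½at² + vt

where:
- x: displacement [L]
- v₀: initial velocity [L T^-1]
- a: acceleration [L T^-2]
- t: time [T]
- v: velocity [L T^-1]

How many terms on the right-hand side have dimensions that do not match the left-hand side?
1

LHS x: [L]
- v₀: [L T^-1] ✗
- ½at²: [L] ✓
- vt: [L] ✓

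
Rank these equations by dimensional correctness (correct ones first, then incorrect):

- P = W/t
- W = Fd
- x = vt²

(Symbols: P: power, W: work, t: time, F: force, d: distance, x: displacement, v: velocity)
Dimensionally correct: P = W/t, W = Fd
Dimensionally incorrect: x = vt²
Ordered (correct first, then incorrect): P = W/t, W = Fd, x = vt²

- P = W/t: LHS [L^2 M T^-3], RHS [L^2 M T^-3] → correct ✓
- W = Fd: LHS [L^2 M T^-2], RHS [L^2 M T^-2] → correct ✓
- x = vt²: LHS [L], RHS [L T] → incorrect ✗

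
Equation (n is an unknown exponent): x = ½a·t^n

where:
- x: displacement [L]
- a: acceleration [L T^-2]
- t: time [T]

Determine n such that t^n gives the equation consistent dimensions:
n = 2

x has dimensions [L]; t has dimensions [T].
The rest of the RHS has dimensions [L T^-2], so t^n must supply [T^2].
With n = 2: ½a·t^2 has dimensions [L], matching the LHS ✓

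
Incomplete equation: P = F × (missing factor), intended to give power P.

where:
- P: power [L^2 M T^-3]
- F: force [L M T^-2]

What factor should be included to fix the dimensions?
v (velocity), dimensions [L T^-1]

P has dimensions [L^2 M T^-3] and F has dimensions [L M T^-2].
The missing factor must have dimensions [L^2 M T^-3] / [L M T^-2] = [L T^-1], i.e. velocity (v).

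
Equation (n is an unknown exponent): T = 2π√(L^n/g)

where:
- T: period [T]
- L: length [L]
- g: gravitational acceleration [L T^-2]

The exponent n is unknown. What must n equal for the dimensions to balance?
n = 1

T has dimensions [T]; L has dimensions [L].
With n = 1: 2π√(L^1/g) has dimensions [T], matching the LHS ✓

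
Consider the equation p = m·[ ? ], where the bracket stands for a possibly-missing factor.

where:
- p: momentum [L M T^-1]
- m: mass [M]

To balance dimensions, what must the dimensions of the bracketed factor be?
[L T^-1] — velocity (e.g. v)

p has dimensions [L M T^-1]; m has dimensions [M].
The bracketed factor must supply [L M T^-1] / [M] = [L T^-1].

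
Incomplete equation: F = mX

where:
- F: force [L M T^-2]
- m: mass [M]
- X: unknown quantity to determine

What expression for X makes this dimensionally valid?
X = a (acceleration), dimensions [L T^-2]

F has dimensions [L M T^-2]; the rest of the RHS (m) has dimensions [M].
So X must have dimensions [L T^-2] — X = a (acceleration).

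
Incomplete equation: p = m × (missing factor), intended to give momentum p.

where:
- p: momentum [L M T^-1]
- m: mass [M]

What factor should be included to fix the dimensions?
v (velocity), dimensions [L T^-1]

p has dimensions [L M T^-1] and m has dimensions [M].
The missing factor must have dimensions [L M T^-1] / [M] = [L T^-1], i.e. velocity (v).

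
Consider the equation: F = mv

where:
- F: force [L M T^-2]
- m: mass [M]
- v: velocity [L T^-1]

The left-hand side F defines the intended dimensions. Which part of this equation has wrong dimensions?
The right-hand side term mv

F has dimensions [L M T^-2], but mv has dimensions [L M T^-1], so the term mv is dimensionally wrong for F.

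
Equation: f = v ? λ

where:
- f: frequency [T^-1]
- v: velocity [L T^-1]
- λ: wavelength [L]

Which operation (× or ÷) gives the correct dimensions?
division (÷): f = v ÷ λ

f [T^-1]; v [L T^-1]; λ [L].
v × λ → [L^2 T^-1] ✗
v ÷ λ → [T^-1] ✓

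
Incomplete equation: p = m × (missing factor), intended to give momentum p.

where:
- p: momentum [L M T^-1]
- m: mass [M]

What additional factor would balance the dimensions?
v (velocity), dimensions [L T^-1]

p has dimensions [L M T^-1] and m has dimensions [M].
The missing factor must have dimensions [L M T^-1] / [M] = [L T^-1], i.e. velocity (v).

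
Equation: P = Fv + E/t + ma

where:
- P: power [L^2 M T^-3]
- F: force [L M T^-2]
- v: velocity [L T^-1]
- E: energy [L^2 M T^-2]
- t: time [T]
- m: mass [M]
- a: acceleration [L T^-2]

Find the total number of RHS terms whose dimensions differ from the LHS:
1

LHS P: [L^2 M T^-3]
- Fv: [L^2 M T^-3] ✓
- E/t: [L^2 M T^-3] ✓
- ma: [L M T^-2] ✗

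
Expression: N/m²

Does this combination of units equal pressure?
Yes

The expression N/m² has dimensions [L^-1 M T^-2], which is exactly pressure [L^-1 M T^-2].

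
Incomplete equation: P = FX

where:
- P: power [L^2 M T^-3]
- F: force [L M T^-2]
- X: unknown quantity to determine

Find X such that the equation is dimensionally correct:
X = v (velocity), dimensions [L T^-1]

P has dimensions [L^2 M T^-3]; the rest of the RHS (F) has dimensions [L M T^-2].
So X must have dimensions [L T^-1] — X = v (velocity).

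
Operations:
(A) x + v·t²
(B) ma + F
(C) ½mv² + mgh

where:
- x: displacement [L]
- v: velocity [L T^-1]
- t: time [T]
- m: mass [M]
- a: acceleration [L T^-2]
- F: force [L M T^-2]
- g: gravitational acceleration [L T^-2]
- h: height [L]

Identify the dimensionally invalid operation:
(A) x + v·t²

(A) x + v·t²: x [L] and v·t² [L T] — different dimensions cannot be added/subtracted ✗
(B) ma + F: ma [L M T^-2] and F [L M T^-2] — same dimensions ✓
(C) ½mv² + mgh: ½mv² [L^2 M T^-2] and mgh [L^2 M T^-2] — same dimensions ✓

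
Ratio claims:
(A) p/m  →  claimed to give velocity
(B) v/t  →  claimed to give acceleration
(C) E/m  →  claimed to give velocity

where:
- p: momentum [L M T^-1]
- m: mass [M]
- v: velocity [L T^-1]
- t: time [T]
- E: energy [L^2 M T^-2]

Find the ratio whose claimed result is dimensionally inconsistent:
(C) E/m does not give velocity

(A) p/m: [L T^-1] = velocity [L T^-1] ✓
(B) v/t: [L T^-2] = acceleration [L T^-2] ✓
(C) E/m: [L^2 T^-2] ≠ velocity [L T^-1] ✗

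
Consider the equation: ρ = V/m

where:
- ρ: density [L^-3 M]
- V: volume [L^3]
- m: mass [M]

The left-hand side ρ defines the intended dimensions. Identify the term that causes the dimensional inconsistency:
The right-hand side term V/m

ρ has dimensions [L^-3 M], but V/m has dimensions [L^3 M^-1], so the term V/m is dimensionally wrong for ρ.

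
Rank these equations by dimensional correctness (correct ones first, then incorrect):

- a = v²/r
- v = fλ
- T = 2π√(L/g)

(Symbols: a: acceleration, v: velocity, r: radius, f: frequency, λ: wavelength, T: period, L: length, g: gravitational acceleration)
Dimensionally correct: a = v²/r, v = fλ, T = 2π√(L/g)
Dimensionally incorrect: none
Ordered (correct first, then incorrect): a = v²/r, v = fλ, T = 2π√(L/g)

- a = v²/r: LHS [L T^-2], RHS [L T^-2] → correct ✓
- v = fλ: LHS [L T^-1], RHS [L T^-1] → correct ✓
- T = 2π√(L/g): LHS [T], RHS [T] → correct ✓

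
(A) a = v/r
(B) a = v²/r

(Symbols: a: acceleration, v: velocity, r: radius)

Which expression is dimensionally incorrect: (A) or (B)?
(A)

(A) a = v/r: LHS [L T^-2], RHS [T^-1] ✗
(B) a = v²/r: LHS [L T^-2], RHS [L T^-2] ✓

Expression (A) a = v/r is dimensionally incorrect.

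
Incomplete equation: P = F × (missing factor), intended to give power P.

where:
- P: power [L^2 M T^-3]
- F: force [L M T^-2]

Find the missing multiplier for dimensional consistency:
v (velocity), dimensions [L T^-1]

P has dimensions [L^2 M T^-3] and F has dimensions [L M T^-2].
The missing factor must have dimensions [L^2 M T^-3] / [L M T^-2] = [L T^-1], i.e. velocity (v).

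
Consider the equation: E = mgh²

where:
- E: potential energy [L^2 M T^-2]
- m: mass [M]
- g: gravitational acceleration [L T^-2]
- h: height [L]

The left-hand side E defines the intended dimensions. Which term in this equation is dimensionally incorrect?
The right-hand side term mgh²

E has dimensions [L^2 M T^-2], but mgh² has dimensions [L^3 M T^-2], so the term mgh² is dimensionally wrong for E.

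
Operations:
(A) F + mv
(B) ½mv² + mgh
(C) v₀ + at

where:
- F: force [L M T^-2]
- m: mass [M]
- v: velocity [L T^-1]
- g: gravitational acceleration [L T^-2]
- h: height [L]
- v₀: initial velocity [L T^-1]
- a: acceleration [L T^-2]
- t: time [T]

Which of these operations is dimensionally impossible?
(A) F + mv

(A) F + mv: F [L M T^-2] and mv [L M T^-1] — different dimensions cannot be added/subtracted ✗
(B) ½mv² + mgh: ½mv² [L^2 M T^-2] and mgh [L^2 M T^-2] — same dimensions ✓
(C) v₀ + at: v₀ [L T^-1] and at [L T^-1] — same dimensions ✓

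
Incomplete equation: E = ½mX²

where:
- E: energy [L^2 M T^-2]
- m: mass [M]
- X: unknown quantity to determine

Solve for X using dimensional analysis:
X = v (velocity), dimensions [L T^-1]

E has dimensions [L^2 M T^-2]; the rest of the RHS (½m) has dimensions [M].
So X² must have dimensions [L^2 T^-2], i.e. X has dimensions [L T^-1] — X = v (velocity).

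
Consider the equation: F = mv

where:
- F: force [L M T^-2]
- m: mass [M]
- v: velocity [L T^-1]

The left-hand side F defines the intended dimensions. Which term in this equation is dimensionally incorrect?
The right-hand side term mv

F has dimensions [L M T^-2], but mv has dimensions [L M T^-1], so the term mv is dimensionally wrong for F.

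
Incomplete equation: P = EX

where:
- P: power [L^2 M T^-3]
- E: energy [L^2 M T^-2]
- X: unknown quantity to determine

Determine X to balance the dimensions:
X = f (inverse time / frequency (1/t)), dimensions [T^-1]

P has dimensions [L^2 M T^-3]; the rest of the RHS (E) has dimensions [L^2 M T^-2].
So X must have dimensions [T^-1] — X = f (inverse time / frequency (1/t)).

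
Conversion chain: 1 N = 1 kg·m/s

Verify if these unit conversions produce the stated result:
The chain is incorrect (it contains an error).

Incorrect: Newton is kg·m/s², not kg·m/s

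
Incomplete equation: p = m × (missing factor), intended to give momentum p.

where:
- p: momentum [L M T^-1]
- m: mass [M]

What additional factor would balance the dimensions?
v (velocity), dimensions [L T^-1]

p has dimensions [L M T^-1] and m has dimensions [M].
The missing factor must have dimensions [L M T^-1] / [M] = [L T^-1], i.e. velocity (v).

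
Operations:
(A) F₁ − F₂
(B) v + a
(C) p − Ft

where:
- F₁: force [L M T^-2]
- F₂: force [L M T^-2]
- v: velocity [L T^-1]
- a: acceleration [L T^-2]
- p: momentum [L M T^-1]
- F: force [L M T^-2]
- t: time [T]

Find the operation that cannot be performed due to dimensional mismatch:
(B) v + a

(A) F₁ − F₂: F₁ [L M T^-2] and F₂ [L M T^-2] — same dimensions ✓
(B) v + a: v [L T^-1] and a [L T^-2] — different dimensions cannot be added/subtracted ✗
(C) p − Ft: p [L M T^-1] and Ft [L M T^-1] — same dimensions ✓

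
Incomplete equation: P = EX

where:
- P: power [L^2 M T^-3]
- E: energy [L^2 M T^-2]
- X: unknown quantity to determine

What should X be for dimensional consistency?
X = f (inverse time / frequency (1/t)), dimensions [T^-1]

P has dimensions [L^2 M T^-3]; the rest of the RHS (E) has dimensions [L^2 M T^-2].
So X must have dimensions [T^-1] — X = f (inverse time / frequency (1/t)).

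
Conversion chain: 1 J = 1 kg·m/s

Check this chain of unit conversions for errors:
The chain is incorrect (it contains an error).

Incorrect: Joule is kg·m²/s², not kg·m/s (that is momentum)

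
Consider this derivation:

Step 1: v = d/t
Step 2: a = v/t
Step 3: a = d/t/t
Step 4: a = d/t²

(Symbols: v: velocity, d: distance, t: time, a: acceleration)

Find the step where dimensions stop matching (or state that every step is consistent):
No step introduces an error — all steps are dimensionally consistent.

Step 1: v = d/t → LHS [L T^-1], RHS [L T^-1] ✓
Step 2: a = v/t → LHS [L T^-2], RHS [L T^-2] ✓
Step 3: a = d/t/t → LHS [L T^-2], RHS [L T^-2] ✓
Step 4: a = d/t² → LHS [L T^-2], RHS [L T^-2] ✓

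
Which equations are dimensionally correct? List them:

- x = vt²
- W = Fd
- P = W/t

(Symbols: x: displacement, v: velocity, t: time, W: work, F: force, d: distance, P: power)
Dimensionally correct: W = Fd, P = W/t
Dimensionally incorrect: x = vt²
Ordered (correct first, then incorrect): W = Fd, P = W/t, x = vt²

- x = vt²: LHS [L], RHS [L T] → incorrect ✗
- W = Fd: LHS [L^2 M T^-2], RHS [L^2 M T^-2] → correct ✓
- P = W/t: LHS [L^2 M T^-3], RHS [L^2 M T^-3] → correct ✓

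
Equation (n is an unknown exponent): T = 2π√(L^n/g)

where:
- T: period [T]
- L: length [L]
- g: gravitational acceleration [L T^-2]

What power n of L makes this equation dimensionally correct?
n = 1

T has dimensions [T]; L has dimensions [L].
With n = 1: 2π√(L^1/g) has dimensions [T], matching the LHS ✓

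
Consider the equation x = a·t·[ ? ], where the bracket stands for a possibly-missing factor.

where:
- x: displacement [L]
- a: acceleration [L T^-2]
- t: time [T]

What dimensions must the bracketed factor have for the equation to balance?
[T] — time (e.g. t)

x has dimensions [L]; a·t has dimensions [L T^-1].
The bracketed factor must supply [L] / [L T^-1] = [T].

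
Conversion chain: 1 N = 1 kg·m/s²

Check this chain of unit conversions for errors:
The chain is correct (no errors).

Correct: Newton is defined as kg·m/s²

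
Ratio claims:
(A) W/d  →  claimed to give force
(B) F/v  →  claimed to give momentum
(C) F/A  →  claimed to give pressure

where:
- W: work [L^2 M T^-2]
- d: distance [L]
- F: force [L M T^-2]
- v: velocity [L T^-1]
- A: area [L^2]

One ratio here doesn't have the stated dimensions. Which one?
(B) F/v does not give momentum

(A) W/d: [L M T^-2] = force [L M T^-2] ✓
(B) F/v: [M T^-1] ≠ momentum [L M T^-1] ✗
(C) F/A: [L^-1 M T^-2] = pressure [L^-1 M T^-2] ✓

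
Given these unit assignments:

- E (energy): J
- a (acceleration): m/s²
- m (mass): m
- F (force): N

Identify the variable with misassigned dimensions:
m

The variable m (mass) should have units kg, not m.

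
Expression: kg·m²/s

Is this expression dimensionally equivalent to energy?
No

The expression kg·m²/s has dimensions [L^2 M T^-1], but energy has dimensions [L^2 M T^-2].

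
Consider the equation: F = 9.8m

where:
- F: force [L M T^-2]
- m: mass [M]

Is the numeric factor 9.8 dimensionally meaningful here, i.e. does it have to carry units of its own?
Yes

F has dimensions [L M T^-2], while m alone has dimensions [M]. For the equation to balance, the factor 9.8 must carry dimensions [L T^-2] — it is a dimensional constant (a numerical value of a physical quantity with its units suppressed), not a pure number.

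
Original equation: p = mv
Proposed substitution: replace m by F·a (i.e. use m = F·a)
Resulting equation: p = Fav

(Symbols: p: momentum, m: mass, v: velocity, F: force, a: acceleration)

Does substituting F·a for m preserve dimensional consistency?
No

[m] = [M] and [F·a] = [L^2 M T^-4]. These differ, so the substitution replaces a quantity by one of different dimensions and the result p = Fav has LHS [L M T^-1] vs RHS [L^3 M T^-5] — inconsistent.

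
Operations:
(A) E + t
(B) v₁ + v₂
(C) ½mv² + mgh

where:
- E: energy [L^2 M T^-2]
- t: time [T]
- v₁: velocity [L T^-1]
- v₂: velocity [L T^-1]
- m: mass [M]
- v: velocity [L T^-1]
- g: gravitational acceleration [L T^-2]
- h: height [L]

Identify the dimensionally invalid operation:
(A) E + t

(A) E + t: E [L^2 M T^-2] and t [T] — different dimensions cannot be added/subtracted ✗
(B) v₁ + v₂: v₁ [L T^-1] and v₂ [L T^-1] — same dimensions ✓
(C) ½mv² + mgh: ½mv² [L^2 M T^-2] and mgh [L^2 M T^-2] — same dimensions ✓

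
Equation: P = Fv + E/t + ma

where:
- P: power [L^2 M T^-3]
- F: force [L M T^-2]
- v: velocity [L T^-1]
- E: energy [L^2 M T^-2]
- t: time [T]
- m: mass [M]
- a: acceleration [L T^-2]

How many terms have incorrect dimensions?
1

LHS P: [L^2 M T^-3]
- Fv: [L^2 M T^-3] ✓
- E/t: [L^2 M T^-3] ✓
- ma: [L M T^-2] ✗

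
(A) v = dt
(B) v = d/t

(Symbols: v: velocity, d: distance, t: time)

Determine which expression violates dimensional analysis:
(A)

(A) v = dt: LHS [L T^-1], RHS [L T] ✗
(B) v = d/t: LHS [L T^-1], RHS [L T^-1] ✓

Expression (A) v = dt is dimensionally incorrect.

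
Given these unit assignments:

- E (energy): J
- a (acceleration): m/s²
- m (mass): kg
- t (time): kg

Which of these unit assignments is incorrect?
t

The variable t (time) should have units s, not kg.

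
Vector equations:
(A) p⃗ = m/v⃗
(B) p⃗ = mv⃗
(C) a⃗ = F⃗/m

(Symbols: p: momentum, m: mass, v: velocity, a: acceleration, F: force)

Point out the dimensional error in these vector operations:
(A) p⃗ = m/v⃗

(A) p⃗ = m/v⃗: LHS [L M T^-1], RHS [L^-1 M T] ✗ — momentum is mass times velocity; should be mv⃗ (and division by a vector is undefined)
(B) p⃗ = mv⃗: LHS [L M T^-1], RHS [L M T^-1] ✓ — mass (scalar) times velocity (vector)
(C) a⃗ = F⃗/m: LHS [L T^-2], RHS [L T^-2] ✓ — force (vector) divided by mass (scalar)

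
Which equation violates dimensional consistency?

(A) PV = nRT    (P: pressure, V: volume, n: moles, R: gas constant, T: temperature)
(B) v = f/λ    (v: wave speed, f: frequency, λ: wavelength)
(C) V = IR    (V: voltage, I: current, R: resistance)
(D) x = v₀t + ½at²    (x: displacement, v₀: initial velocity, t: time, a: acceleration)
(B) v = f/λ

The equation (B) v = f/λ is dimensionally incorrect.

LHS (v): [L T^-1]
RHS (f/λ): [L^-1 T^-1] ✗

The dimensions do not match. The other three equations balance.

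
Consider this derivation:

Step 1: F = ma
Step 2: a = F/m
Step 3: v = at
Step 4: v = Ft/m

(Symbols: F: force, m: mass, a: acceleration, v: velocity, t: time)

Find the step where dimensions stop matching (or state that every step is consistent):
No step introduces an error — all steps are dimensionally consistent.

Step 1: F = ma → LHS [L M T^-2], RHS [L M T^-2] ✓
Step 2: a = F/m → LHS [L T^-2], RHS [L T^-2] ✓
Step 3: v = at → LHS [L T^-1], RHS [L T^-1] ✓
Step 4: v = Ft/m → LHS [L T^-1], RHS [L T^-1] ✓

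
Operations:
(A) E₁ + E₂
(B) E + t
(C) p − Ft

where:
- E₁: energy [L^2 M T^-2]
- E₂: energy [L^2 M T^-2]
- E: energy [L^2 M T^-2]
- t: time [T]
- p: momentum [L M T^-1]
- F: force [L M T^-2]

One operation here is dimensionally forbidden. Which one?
(B) E + t

(A) E₁ + E₂: E₁ [L^2 M T^-2] and E₂ [L^2 M T^-2] — same dimensions ✓
(B) E + t: E [L^2 M T^-2] and t [T] — different dimensions cannot be added/subtracted ✗
(C) p − Ft: p [L M T^-1] and Ft [L M T^-1] — same dimensions ✓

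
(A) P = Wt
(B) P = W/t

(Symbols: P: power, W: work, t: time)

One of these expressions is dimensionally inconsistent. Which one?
(A)

(A) P = Wt: LHS [L^2 M T^-3], RHS [L^2 M T^-1] ✗
(B) P = W/t: LHS [L^2 M T^-3], RHS [L^2 M T^-3] ✓

Expression (A) P = Wt is dimensionally incorrect.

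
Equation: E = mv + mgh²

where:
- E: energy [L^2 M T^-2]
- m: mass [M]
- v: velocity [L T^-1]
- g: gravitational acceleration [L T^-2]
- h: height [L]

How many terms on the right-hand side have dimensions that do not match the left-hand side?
2

LHS E: [L^2 M T^-2]
- mv: [L M T^-1] ✗
- mgh²: [L^3 M T^-2] ✗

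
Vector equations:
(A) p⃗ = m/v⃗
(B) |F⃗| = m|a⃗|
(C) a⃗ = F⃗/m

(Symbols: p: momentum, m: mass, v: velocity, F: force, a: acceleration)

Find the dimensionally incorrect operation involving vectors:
(A) p⃗ = m/v⃗

(A) p⃗ = m/v⃗: LHS [L M T^-1], RHS [L^-1 M T] ✗ — momentum is mass times velocity; should be mv⃗ (and division by a vector is undefined)
(B) |F⃗| = m|a⃗|: LHS [L M T^-2], RHS [L M T^-2] ✓ — magnitudes of vectors are scalars
(C) a⃗ = F⃗/m: LHS [L T^-2], RHS [L T^-2] ✓ — force (vector) divided by mass (scalar)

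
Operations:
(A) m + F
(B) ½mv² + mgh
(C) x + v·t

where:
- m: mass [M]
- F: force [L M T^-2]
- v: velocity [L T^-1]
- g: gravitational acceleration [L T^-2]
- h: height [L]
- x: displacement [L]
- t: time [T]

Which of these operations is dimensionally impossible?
(A) m + F

(A) m + F: m [M] and F [L M T^-2] — different dimensions cannot be added/subtracted ✗
(B) ½mv² + mgh: ½mv² [L^2 M T^-2] and mgh [L^2 M T^-2] — same dimensions ✓
(C) x + v·t: x [L] and v·t [L] — same dimensions ✓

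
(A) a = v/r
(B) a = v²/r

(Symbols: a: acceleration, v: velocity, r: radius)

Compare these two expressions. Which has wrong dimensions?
(A)

(A) a = v/r: LHS [L T^-2], RHS [T^-1] ✗
(B) a = v²/r: LHS [L T^-2], RHS [L T^-2] ✓

Expression (A) a = v/r is dimensionally incorrect.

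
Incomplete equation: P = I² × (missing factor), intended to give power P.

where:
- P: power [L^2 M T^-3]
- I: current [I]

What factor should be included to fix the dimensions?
R (resistance), dimensions [I^-2 L^2 M T^-3]

P has dimensions [L^2 M T^-3] and I² has dimensions [I^2].
The missing factor must have dimensions [L^2 M T^-3] / [I^2] = [I^-2 L^2 M T^-3], i.e. resistance (R).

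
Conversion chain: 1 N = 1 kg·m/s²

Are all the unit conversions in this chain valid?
The chain is correct (no errors).

Correct: Newton is defined as kg·m/s²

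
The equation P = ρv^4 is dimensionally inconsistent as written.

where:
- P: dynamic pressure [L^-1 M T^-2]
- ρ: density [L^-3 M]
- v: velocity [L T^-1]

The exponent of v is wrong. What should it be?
The exponent of v should be 2: P = ρv^2

The LHS P has dimensions [L^-1 M T^-2]; v has dimensions [L T^-1].
As written, the RHS ρv^4 (exponent 4 on v) has dimensions [L M T^-4], which does not match.
With exponent 2, the RHS ρv^2 has dimensions [L^-1 M T^-2], matching the LHS.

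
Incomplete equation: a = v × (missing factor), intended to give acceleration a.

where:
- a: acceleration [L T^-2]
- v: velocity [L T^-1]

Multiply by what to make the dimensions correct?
1/t (inverse time), dimensions [T^-1]

a has dimensions [L T^-2] and v has dimensions [L T^-1].
The missing factor must have dimensions [L T^-2] / [L T^-1] = [T^-1], i.e. inverse time (1/t).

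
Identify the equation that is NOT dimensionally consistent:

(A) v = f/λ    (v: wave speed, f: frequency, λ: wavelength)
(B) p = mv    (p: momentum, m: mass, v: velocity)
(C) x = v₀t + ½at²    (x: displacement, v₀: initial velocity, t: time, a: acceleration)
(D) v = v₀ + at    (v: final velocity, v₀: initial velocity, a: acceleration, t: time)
(A) v = f/λ

The equation (A) v = f/λ is dimensionally incorrect.

LHS (v): [L T^-1]
RHS (f/λ): [L^-1 T^-1] ✗

The dimensions do not match. The other three equations balance.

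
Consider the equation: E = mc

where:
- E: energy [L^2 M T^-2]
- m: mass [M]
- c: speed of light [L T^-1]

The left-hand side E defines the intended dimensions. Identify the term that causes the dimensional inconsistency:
The right-hand side term mc

E has dimensions [L^2 M T^-2], but mc has dimensions [L M T^-1], so the term mc is dimensionally wrong for E.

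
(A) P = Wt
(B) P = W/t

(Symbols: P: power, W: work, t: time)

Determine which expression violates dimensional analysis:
(A)

(A) P = Wt: LHS [L^2 M T^-3], RHS [L^2 M T^-1] ✗
(B) P = W/t: LHS [L^2 M T^-3], RHS [L^2 M T^-3] ✓

Expression (A) P = Wt is dimensionally incorrect.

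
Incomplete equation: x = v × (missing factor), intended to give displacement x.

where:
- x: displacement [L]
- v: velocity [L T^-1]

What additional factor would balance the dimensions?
t (time), dimensions [T]

x has dimensions [L] and v has dimensions [L T^-1].
The missing factor must have dimensions [L] / [L T^-1] = [T], i.e. time (t).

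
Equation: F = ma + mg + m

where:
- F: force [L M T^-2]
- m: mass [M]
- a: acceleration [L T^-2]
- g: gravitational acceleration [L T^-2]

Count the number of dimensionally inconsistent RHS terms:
1

LHS F: [L M T^-2]
- ma: [L M T^-2] ✓
- mg: [L M T^-2] ✓
- m: [M] ✗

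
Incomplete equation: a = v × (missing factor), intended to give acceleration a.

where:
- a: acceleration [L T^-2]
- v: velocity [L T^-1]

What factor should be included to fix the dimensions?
1/t (inverse time), dimensions [T^-1]

a has dimensions [L T^-2] and v has dimensions [L T^-1].
The missing factor must have dimensions [L T^-2] / [L T^-1] = [T^-1], i.e. inverse time (1/t).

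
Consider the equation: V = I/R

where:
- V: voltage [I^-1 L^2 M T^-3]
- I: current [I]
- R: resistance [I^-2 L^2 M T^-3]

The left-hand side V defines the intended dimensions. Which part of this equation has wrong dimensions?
The right-hand side term I/R

V has dimensions [I^-1 L^2 M T^-3], but I/R has dimensions [I^3 L^-2 M^-1 T^3], so the term I/R is dimensionally wrong for V.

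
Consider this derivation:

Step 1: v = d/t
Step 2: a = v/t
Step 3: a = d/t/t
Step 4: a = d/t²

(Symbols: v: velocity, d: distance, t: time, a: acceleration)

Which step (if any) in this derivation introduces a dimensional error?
No step introduces an error — all steps are dimensionally consistent.

Step 1: v = d/t → LHS [L T^-1], RHS [L T^-1] ✓
Step 2: a = v/t → LHS [L T^-2], RHS [L T^-2] ✓
Step 3: a = d/t/t → LHS [L T^-2], RHS [L T^-2] ✓
Step 4: a = d/t² → LHS [L T^-2], RHS [L T^-2] ✓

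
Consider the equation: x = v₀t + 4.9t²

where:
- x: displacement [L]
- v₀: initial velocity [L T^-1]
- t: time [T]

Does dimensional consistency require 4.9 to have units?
Yes

x has dimensions [L], while t² alone has dimensions [T^2]. For the equation to balance, the factor 4.9 must carry dimensions [L T^-2] — it is a dimensional constant (a numerical value of a physical quantity with its units suppressed), not a pure number.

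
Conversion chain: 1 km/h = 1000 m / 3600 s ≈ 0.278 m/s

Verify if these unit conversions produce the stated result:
The chain is correct (no errors).

Correct: 1 km = 1000 m, 1 h = 3600 s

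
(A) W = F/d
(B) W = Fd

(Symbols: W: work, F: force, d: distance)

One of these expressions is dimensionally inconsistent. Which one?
(A)

(A) W = F/d: LHS [L^2 M T^-2], RHS [M T^-2] ✗
(B) W = Fd: LHS [L^2 M T^-2], RHS [L^2 M T^-2] ✓

Expression (A) W = F/d is dimensionally incorrect.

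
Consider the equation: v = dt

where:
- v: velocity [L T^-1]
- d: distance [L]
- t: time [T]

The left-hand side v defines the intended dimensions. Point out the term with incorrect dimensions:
The right-hand side term dt

v has dimensions [L T^-1], but dt has dimensions [L T], so the term dt is dimensionally wrong for v.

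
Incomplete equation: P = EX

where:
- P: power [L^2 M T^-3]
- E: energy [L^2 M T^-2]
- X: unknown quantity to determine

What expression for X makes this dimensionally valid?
X = f (inverse time / frequency (1/t)), dimensions [T^-1]

P has dimensions [L^2 M T^-3]; the rest of the RHS (E) has dimensions [L^2 M T^-2].
So X must have dimensions [T^-1] — X = f (inverse time / frequency (1/t)).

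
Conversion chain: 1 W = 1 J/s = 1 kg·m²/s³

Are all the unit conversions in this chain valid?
The chain is correct (no errors).

Correct: Watt is Joule per second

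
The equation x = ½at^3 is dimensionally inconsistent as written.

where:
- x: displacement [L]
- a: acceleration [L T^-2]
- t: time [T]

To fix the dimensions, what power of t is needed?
The exponent of t should be 2: x = ½at^2

The LHS x has dimensions [L]; t has dimensions [T].
As written, the RHS ½at^3 (exponent 3 on t) has dimensions [L T], which does not match.
With exponent 2, the RHS ½at^2 has dimensions [L], matching the LHS.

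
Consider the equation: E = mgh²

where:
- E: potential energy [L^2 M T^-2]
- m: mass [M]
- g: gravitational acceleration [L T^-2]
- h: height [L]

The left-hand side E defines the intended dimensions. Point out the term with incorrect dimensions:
The right-hand side term mgh²

E has dimensions [L^2 M T^-2], but mgh² has dimensions [L^3 M T^-2], so the term mgh² is dimensionally wrong for E.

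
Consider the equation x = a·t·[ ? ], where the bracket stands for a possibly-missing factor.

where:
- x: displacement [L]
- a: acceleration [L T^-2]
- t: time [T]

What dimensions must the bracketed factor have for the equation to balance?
[T] — time (e.g. t)

x has dimensions [L]; a·t has dimensions [L T^-1].
The bracketed factor must supply [L] / [L T^-1] = [T].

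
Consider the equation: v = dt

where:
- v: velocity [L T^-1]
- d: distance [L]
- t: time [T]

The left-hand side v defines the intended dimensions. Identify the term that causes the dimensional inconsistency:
The right-hand side term dt

v has dimensions [L T^-1], but dt has dimensions [L T], so the term dt is dimensionally wrong for v.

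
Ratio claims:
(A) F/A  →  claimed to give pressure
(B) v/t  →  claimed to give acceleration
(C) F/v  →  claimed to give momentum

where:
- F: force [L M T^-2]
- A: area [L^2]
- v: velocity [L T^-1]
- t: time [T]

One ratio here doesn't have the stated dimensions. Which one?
(C) F/v does not give momentum

(A) F/A: [L^-1 M T^-2] = pressure [L^-1 M T^-2] ✓
(B) v/t: [L T^-2] = acceleration [L T^-2] ✓
(C) F/v: [M T^-1] ≠ momentum [L M T^-1] ✗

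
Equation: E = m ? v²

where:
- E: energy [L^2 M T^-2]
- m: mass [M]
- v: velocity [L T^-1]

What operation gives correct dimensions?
multiplication (×): E = m × v²

E [L^2 M T^-2]; m [M]; v² [L^2 T^-2].
m × v² → [L^2 M T^-2] ✓
m ÷ v² → [L^-2 M T^2] ✗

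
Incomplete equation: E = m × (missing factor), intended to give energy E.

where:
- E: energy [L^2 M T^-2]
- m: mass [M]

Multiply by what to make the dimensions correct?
v² (velocity squared), dimensions [L^2 T^-2]

E has dimensions [L^2 M T^-2] and m has dimensions [M].
The missing factor must have dimensions [L^2 M T^-2] / [M] = [L^2 T^-2], i.e. velocity squared (v²).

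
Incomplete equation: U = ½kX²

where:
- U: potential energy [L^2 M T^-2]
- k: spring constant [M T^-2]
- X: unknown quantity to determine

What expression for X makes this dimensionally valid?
X = x (displacement), dimensions [L]

U has dimensions [L^2 M T^-2]; the rest of the RHS (½k) has dimensions [M T^-2].
So X² must have dimensions [L^2], i.e. X has dimensions [L] — X = x (displacement).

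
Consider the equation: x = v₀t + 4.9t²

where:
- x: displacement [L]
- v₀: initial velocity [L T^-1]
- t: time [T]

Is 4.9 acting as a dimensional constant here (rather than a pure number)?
Yes

x has dimensions [L], while t² alone has dimensions [T^2]. For the equation to balance, the factor 4.9 must carry dimensions [L T^-2] — it is a dimensional constant (a numerical value of a physical quantity with its units suppressed), not a pure number.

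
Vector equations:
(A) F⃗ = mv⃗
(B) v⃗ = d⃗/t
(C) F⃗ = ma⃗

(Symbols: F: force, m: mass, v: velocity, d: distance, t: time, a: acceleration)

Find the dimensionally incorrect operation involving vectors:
(A) F⃗ = mv⃗

(A) F⃗ = mv⃗: LHS [L M T^-2], RHS [L M T^-1] ✗ — mass times velocity is momentum, not force; should be ma⃗
(B) v⃗ = d⃗/t: LHS [L T^-1], RHS [L T^-1] ✓ — displacement (vector) divided by time (scalar)
(C) F⃗ = ma⃗: LHS [L M T^-2], RHS [L M T^-2] ✓ — Force and acceleration are vectors, mass is a scalar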